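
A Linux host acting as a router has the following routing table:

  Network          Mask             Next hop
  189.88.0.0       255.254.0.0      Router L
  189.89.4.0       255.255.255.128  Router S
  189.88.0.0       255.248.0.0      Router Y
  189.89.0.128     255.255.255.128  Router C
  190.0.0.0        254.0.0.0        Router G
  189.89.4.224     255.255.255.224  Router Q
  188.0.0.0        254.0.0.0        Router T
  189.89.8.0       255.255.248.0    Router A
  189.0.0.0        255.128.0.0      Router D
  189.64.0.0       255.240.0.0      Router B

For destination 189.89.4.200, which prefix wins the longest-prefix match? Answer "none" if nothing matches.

Entries matching 189.89.4.200:
  188.0.0.0/7 (188.0.0.0 - 189.255.255.255)
  189.0.0.0/9 (189.0.0.0 - 189.127.255.255)
  189.88.0.0/13 (189.88.0.0 - 189.95.255.255)
  189.88.0.0/15 (189.88.0.0 - 189.89.255.255)
Most specific is 189.88.0.0/15.

189.88.0.0/15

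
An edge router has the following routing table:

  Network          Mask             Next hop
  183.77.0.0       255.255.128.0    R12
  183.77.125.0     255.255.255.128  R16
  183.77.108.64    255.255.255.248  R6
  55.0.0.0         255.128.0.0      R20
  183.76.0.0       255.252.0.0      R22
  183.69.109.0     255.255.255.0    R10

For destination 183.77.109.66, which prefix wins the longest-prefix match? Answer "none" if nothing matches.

Entries matching 183.77.109.66:
  183.76.0.0/14 (183.76.0.0 - 183.79.255.255)
  183.77.0.0/17 (183.77.0.0 - 183.77.127.255)
Most specific is 183.77.0.0/17.

183.77.0.0/17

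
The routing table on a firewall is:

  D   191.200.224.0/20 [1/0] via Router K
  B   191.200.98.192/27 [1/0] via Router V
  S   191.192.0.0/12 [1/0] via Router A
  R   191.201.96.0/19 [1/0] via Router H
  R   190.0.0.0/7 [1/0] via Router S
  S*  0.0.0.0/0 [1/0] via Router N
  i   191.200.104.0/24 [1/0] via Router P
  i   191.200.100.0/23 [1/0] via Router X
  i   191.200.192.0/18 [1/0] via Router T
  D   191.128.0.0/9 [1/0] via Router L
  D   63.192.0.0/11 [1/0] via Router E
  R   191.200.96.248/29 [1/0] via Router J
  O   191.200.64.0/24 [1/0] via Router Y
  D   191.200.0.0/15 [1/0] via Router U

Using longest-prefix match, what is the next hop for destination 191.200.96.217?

Routes whose prefix contains 191.200.96.217:
  0.0.0.0/0 (default, matches everything) -> Router N
  190.0.0.0/7 (190.0.0.0 - 191.255.255.255) -> Router S
  191.128.0.0/9 (191.128.0.0 - 191.255.255.255) -> Router L
  191.192.0.0/12 (191.192.0.0 - 191.207.255.255) -> Router A
  191.200.0.0/15 (191.200.0.0 - 191.201.255.255) -> Router U
More-specific entries that do NOT match:
  191.200.96.248/29 (191.200.96.248 - 191.200.96.255) does not contain 191.200.96.217
  191.200.98.192/27 (191.200.98.192 - 191.200.98.223) does not contain 191.200.96.217
  191.200.104.0/24 (191.200.104.0 - 191.200.104.255) does not contain 191.200.96.217
  191.200.64.0/24 (191.200.64.0 - 191.200.64.255) does not contain 191.200.96.217
  191.200.100.0/23 (191.200.100.0 - 191.200.101.255) does not contain 191.200.96.217
  191.200.224.0/20 (191.200.224.0 - 191.200.239.255) does not contain 191.200.96.217
  191.201.96.0/19 (191.201.96.0 - 191.201.127.255) does not contain 191.200.96.217
  191.200.192.0/18 (191.200.192.0 - 191.200.255.255) does not contain 191.200.96.217
Longest matching prefix is /15 -> next hop Router U.

Router U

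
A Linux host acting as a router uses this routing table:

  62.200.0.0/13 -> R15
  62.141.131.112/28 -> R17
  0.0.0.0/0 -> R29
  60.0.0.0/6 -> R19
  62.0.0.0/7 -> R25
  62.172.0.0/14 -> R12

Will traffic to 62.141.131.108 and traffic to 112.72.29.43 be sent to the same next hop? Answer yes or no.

62.141.131.108: longest match 62.0.0.0/7 -> R25
112.72.29.43: longest match 0.0.0.0/0 -> R29

no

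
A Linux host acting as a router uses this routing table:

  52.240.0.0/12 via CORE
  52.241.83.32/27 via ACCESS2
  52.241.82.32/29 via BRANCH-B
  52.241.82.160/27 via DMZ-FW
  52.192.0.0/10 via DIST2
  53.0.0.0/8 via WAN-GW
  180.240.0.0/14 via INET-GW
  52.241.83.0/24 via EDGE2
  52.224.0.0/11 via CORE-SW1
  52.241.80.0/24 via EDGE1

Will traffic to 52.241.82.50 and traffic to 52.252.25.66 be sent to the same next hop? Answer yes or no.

52.241.82.50: longest match 52.240.0.0/12 -> CORE
52.252.25.66: longest match 52.240.0.0/12 -> CORE

yes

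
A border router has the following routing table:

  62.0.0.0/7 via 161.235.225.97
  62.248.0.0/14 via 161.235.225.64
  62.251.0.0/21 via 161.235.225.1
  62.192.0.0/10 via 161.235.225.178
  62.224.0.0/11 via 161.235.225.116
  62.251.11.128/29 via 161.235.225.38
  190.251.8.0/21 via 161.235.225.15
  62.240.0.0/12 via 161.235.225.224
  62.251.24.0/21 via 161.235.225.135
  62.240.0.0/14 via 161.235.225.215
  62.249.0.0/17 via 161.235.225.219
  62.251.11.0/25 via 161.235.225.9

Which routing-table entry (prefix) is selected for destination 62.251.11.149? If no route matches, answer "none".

Entries matching 62.251.11.149:
  62.0.0.0/7 (62.0.0.0 - 63.255.255.255)
  62.192.0.0/10 (62.192.0.0 - 62.255.255.255)
  62.224.0.0/11 (62.224.0.0 - 62.255.255.255)
  62.240.0.0/12 (62.240.0.0 - 62.255.255.255)
  62.248.0.0/14 (62.248.0.0 - 62.251.255.255)
Most specific is 62.248.0.0/14.

62.248.0.0/14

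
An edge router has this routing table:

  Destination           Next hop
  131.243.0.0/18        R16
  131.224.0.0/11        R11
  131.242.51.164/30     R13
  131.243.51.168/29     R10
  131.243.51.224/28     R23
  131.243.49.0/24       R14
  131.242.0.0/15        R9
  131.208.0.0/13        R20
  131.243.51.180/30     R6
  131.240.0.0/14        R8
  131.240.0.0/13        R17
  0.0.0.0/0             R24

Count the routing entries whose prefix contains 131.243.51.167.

6

Prefixes containing 131.243.51.167:
  0.0.0.0/0 (default, matches everything)
  131.224.0.0/11 (131.224.0.0 - 131.255.255.255)
  131.240.0.0/13 (131.240.0.0 - 131.247.255.255)
  131.240.0.0/14 (131.240.0.0 - 131.243.255.255)
  131.242.0.0/15 (131.242.0.0 - 131.243.255.255)
  131.243.0.0/18 (131.243.0.0 - 131.243.63.255)
Total matching entries: 6.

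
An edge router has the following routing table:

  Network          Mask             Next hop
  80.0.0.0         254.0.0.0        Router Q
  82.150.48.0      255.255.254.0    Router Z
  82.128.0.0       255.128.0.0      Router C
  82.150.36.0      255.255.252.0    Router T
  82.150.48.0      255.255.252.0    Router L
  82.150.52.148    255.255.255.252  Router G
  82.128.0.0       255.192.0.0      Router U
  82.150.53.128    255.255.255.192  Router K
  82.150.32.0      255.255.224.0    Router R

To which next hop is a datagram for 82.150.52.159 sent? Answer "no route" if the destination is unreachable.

Routes whose prefix contains 82.150.52.159:
  82.128.0.0/9 (82.128.0.0 - 82.255.255.255) -> Router C
  82.128.0.0/10 (82.128.0.0 - 82.191.255.255) -> Router U
  82.150.32.0/19 (82.150.32.0 - 82.150.63.255) -> Router R
More-specific entries that do NOT match:
  82.150.52.148/30 (82.150.52.148 - 82.150.52.151) does not contain 82.150.52.159
  82.150.53.128/26 (82.150.53.128 - 82.150.53.191) does not contain 82.150.52.159
  82.150.48.0/23 (82.150.48.0 - 82.150.49.255) does not contain 82.150.52.159
  82.150.36.0/22 (82.150.36.0 - 82.150.39.255) does not contain 82.150.52.159
  82.150.48.0/22 (82.150.48.0 - 82.150.51.255) does not contain 82.150.52.159
Longest matching prefix is /19 -> next hop Router R.

Router R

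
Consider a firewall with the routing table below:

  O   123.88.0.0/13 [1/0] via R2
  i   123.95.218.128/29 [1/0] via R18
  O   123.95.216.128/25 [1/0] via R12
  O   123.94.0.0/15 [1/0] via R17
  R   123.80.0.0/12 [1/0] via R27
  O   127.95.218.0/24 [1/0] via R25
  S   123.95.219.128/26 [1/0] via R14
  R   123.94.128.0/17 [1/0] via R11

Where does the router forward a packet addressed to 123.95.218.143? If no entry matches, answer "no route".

R17

Routes whose prefix contains 123.95.218.143:
  123.80.0.0/12 (123.80.0.0 - 123.95.255.255) -> R27
  123.88.0.0/13 (123.88.0.0 - 123.95.255.255) -> R2
  123.94.0.0/15 (123.94.0.0 - 123.95.255.255) -> R17
More-specific entries that do NOT match:
  123.95.218.128/29 (123.95.218.128 - 123.95.218.135) does not contain 123.95.218.143
  123.95.219.128/26 (123.95.219.128 - 123.95.219.191) does not contain 123.95.218.143
  123.95.216.128/25 (123.95.216.128 - 123.95.216.255) does not contain 123.95.218.143
  127.95.218.0/24 (127.95.218.0 - 127.95.218.255) does not contain 123.95.218.143
  123.94.128.0/17 (123.94.128.0 - 123.94.255.255) does not contain 123.95.218.143
Longest matching prefix is /15 -> next hop R17.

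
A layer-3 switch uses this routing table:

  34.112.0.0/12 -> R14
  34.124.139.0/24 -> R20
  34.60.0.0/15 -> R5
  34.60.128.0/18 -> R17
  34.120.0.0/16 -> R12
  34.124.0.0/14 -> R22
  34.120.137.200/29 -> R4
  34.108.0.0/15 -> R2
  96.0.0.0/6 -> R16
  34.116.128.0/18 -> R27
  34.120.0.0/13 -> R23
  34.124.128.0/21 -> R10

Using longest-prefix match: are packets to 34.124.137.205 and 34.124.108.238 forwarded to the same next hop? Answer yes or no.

34.124.137.205: longest match 34.124.0.0/14 -> R22
34.124.108.238: longest match 34.124.0.0/14 -> R22

yes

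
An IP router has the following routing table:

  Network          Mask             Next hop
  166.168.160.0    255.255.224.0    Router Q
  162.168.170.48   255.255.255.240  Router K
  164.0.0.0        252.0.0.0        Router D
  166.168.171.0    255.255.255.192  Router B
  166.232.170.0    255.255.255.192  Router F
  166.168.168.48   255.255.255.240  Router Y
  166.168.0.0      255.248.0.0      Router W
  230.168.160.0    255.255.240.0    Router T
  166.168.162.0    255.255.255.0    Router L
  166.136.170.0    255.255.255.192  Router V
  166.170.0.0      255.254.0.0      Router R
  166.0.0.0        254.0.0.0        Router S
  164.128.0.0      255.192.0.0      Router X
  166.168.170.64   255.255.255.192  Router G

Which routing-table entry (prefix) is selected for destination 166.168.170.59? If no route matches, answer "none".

166.168.160.0/19

Entries matching 166.168.170.59:
  164.0.0.0/6 (164.0.0.0 - 167.255.255.255)
  166.0.0.0/7 (166.0.0.0 - 167.255.255.255)
  166.168.0.0/13 (166.168.0.0 - 166.175.255.255)
  166.168.160.0/19 (166.168.160.0 - 166.168.191.255)
Most specific is 166.168.160.0/19.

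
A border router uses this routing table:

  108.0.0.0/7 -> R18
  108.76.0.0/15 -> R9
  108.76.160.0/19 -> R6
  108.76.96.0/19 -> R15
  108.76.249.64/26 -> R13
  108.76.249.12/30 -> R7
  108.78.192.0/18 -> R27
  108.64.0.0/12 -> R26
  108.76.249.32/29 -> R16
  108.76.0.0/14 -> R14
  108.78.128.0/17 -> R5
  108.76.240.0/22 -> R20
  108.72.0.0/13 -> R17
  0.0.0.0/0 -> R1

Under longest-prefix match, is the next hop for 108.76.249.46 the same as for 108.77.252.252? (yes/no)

108.76.249.46: longest match 108.76.0.0/15 -> R9
108.77.252.252: longest match 108.76.0.0/15 -> R9

yes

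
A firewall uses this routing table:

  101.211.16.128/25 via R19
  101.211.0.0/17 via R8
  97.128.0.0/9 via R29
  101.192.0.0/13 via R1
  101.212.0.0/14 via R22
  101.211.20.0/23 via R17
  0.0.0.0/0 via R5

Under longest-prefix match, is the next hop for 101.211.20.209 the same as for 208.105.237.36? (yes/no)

no

101.211.20.209: longest match 101.211.20.0/23 -> R17
208.105.237.36: longest match 0.0.0.0/0 -> R5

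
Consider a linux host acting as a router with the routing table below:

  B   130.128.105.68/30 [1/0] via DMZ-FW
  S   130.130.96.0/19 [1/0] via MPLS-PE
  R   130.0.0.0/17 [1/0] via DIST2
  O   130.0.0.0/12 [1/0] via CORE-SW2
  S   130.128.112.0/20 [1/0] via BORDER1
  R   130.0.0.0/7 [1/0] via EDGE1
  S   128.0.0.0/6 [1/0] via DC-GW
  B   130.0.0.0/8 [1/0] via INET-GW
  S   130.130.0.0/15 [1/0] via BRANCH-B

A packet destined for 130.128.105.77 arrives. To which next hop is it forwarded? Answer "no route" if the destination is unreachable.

INET-GW

Routes whose prefix contains 130.128.105.77:
  128.0.0.0/6 (128.0.0.0 - 131.255.255.255) -> DC-GW
  130.0.0.0/7 (130.0.0.0 - 131.255.255.255) -> EDGE1
  130.0.0.0/8 (130.0.0.0 - 130.255.255.255) -> INET-GW
More-specific entries that do NOT match:
  130.128.105.68/30 (130.128.105.68 - 130.128.105.71) does not contain 130.128.105.77
  130.128.112.0/20 (130.128.112.0 - 130.128.127.255) does not contain 130.128.105.77
  130.130.96.0/19 (130.130.96.0 - 130.130.127.255) does not contain 130.128.105.77
  130.0.0.0/17 (130.0.0.0 - 130.0.127.255) does not contain 130.128.105.77
  130.130.0.0/15 (130.130.0.0 - 130.131.255.255) does not contain 130.128.105.77
  130.0.0.0/12 (130.0.0.0 - 130.15.255.255) does not contain 130.128.105.77
Longest matching prefix is /8 -> next hop INET-GW.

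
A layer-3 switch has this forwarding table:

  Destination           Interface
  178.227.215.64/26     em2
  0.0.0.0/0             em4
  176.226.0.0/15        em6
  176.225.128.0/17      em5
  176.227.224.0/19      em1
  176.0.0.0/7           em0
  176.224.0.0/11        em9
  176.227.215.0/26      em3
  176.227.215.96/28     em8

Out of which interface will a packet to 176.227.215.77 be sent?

em6

Routes whose prefix contains 176.227.215.77:
  0.0.0.0/0 (default, matches everything) -> em4
  176.0.0.0/7 (176.0.0.0 - 177.255.255.255) -> em0
  176.224.0.0/11 (176.224.0.0 - 176.255.255.255) -> em9
  176.226.0.0/15 (176.226.0.0 - 176.227.255.255) -> em6
More-specific entries that do NOT match:
  176.227.215.96/28 (176.227.215.96 - 176.227.215.111) does not contain 176.227.215.77
  178.227.215.64/26 (178.227.215.64 - 178.227.215.127) does not contain 176.227.215.77
  176.227.215.0/26 (176.227.215.0 - 176.227.215.63) does not contain 176.227.215.77
  176.227.224.0/19 (176.227.224.0 - 176.227.255.255) does not contain 176.227.215.77
  176.225.128.0/17 (176.225.128.0 - 176.225.255.255) does not contain 176.227.215.77
Longest matching prefix is /15 -> interface em6.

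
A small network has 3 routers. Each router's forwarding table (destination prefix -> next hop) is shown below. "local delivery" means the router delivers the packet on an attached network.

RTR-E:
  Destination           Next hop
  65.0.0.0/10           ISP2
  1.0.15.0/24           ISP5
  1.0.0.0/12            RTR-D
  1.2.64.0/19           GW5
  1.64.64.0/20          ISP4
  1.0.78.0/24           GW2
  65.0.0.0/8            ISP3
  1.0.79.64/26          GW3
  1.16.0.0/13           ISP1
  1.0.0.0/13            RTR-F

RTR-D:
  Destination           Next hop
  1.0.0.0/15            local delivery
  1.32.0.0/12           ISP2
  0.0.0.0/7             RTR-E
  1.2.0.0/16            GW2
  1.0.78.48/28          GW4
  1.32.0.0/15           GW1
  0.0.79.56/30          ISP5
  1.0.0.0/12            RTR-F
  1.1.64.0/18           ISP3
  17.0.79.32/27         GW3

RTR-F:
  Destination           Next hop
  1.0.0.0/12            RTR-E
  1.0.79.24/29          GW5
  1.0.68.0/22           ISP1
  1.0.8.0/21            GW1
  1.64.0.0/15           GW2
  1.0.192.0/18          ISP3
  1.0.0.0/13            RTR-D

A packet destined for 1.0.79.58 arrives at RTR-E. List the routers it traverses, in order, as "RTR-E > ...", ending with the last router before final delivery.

RTR-E > RTR-F > RTR-D

At RTR-E: longest match for 1.0.79.58 is 1.0.0.0/13 -> RTR-F
At RTR-F: longest match for 1.0.79.58 is 1.0.0.0/13 -> RTR-D
At RTR-D: longest match for 1.0.79.58 is 1.0.0.0/15 -> local delivery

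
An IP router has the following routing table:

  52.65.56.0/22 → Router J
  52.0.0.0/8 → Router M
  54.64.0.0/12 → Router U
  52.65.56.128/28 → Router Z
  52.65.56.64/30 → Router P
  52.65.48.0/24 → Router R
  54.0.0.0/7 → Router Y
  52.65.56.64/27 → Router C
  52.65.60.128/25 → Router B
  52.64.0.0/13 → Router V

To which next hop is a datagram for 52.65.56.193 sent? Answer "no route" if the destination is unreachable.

Router J

Routes whose prefix contains 52.65.56.193:
  52.0.0.0/8 (52.0.0.0 - 52.255.255.255) -> Router M
  52.64.0.0/13 (52.64.0.0 - 52.71.255.255) -> Router V
  52.65.56.0/22 (52.65.56.0 - 52.65.59.255) -> Router J
More-specific entries that do NOT match:
  52.65.56.64/30 (52.65.56.64 - 52.65.56.67) does not contain 52.65.56.193
  52.65.56.128/28 (52.65.56.128 - 52.65.56.143) does not contain 52.65.56.193
  52.65.56.64/27 (52.65.56.64 - 52.65.56.95) does not contain 52.65.56.193
  52.65.60.128/25 (52.65.60.128 - 52.65.60.255) does not contain 52.65.56.193
  52.65.48.0/24 (52.65.48.0 - 52.65.48.255) does not contain 52.65.56.193
Longest matching prefix is /22 -> next hop Router J.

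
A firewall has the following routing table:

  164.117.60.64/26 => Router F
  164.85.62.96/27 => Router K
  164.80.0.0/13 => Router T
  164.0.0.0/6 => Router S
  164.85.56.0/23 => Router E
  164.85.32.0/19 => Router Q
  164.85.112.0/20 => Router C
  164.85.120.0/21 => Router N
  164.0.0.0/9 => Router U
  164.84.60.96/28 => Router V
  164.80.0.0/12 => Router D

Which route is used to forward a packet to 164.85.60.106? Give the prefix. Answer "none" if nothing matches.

164.85.32.0/19

Entries matching 164.85.60.106:
  164.0.0.0/6 (164.0.0.0 - 167.255.255.255)
  164.0.0.0/9 (164.0.0.0 - 164.127.255.255)
  164.80.0.0/12 (164.80.0.0 - 164.95.255.255)
  164.80.0.0/13 (164.80.0.0 - 164.87.255.255)
  164.85.32.0/19 (164.85.32.0 - 164.85.63.255)
Most specific is 164.85.32.0/19.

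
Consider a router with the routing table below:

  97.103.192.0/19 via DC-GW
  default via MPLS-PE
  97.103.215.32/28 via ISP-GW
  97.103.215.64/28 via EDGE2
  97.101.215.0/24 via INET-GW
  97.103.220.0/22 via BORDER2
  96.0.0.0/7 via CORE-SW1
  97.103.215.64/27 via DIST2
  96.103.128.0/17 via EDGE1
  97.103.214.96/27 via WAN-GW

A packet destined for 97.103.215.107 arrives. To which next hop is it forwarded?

DC-GW

Routes whose prefix contains 97.103.215.107:
  0.0.0.0/0 (default, matches everything) -> MPLS-PE
  96.0.0.0/7 (96.0.0.0 - 97.255.255.255) -> CORE-SW1
  97.103.192.0/19 (97.103.192.0 - 97.103.223.255) -> DC-GW
More-specific entries that do NOT match:
  97.103.215.32/28 (97.103.215.32 - 97.103.215.47) does not contain 97.103.215.107
  97.103.215.64/28 (97.103.215.64 - 97.103.215.79) does not contain 97.103.215.107
  97.103.215.64/27 (97.103.215.64 - 97.103.215.95) does not contain 97.103.215.107
  97.103.214.96/27 (97.103.214.96 - 97.103.214.127) does not contain 97.103.215.107
  97.101.215.0/24 (97.101.215.0 - 97.101.215.255) does not contain 97.103.215.107
  97.103.220.0/22 (97.103.220.0 - 97.103.223.255) does not contain 97.103.215.107
Longest matching prefix is /19 -> next hop DC-GW.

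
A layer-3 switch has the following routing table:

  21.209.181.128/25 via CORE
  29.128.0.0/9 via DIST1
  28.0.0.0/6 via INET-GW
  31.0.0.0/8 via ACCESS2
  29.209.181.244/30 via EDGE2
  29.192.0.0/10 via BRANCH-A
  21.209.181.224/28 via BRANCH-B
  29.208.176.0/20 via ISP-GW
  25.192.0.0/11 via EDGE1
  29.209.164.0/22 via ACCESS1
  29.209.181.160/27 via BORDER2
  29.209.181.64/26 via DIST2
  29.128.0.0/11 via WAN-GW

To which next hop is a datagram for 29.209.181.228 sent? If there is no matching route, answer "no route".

Routes whose prefix contains 29.209.181.228:
  28.0.0.0/6 (28.0.0.0 - 31.255.255.255) -> INET-GW
  29.128.0.0/9 (29.128.0.0 - 29.255.255.255) -> DIST1
  29.192.0.0/10 (29.192.0.0 - 29.255.255.255) -> BRANCH-A
More-specific entries that do NOT match:
  29.209.181.244/30 (29.209.181.244 - 29.209.181.247) does not contain 29.209.181.228
  21.209.181.224/28 (21.209.181.224 - 21.209.181.239) does not contain 29.209.181.228
  29.209.181.160/27 (29.209.181.160 - 29.209.181.191) does not contain 29.209.181.228
  29.209.181.64/26 (29.209.181.64 - 29.209.181.127) does not contain 29.209.181.228
  21.209.181.128/25 (21.209.181.128 - 21.209.181.255) does not contain 29.209.181.228
  29.209.164.0/22 (29.209.164.0 - 29.209.167.255) does not contain 29.209.181.228
  29.208.176.0/20 (29.208.176.0 - 29.208.191.255) does not contain 29.209.181.228
  25.192.0.0/11 (25.192.0.0 - 25.223.255.255) does not contain 29.209.181.228
  29.128.0.0/11 (29.128.0.0 - 29.159.255.255) does not contain 29.209.181.228
Longest matching prefix is /10 -> next hop BRANCH-A.

BRANCH-A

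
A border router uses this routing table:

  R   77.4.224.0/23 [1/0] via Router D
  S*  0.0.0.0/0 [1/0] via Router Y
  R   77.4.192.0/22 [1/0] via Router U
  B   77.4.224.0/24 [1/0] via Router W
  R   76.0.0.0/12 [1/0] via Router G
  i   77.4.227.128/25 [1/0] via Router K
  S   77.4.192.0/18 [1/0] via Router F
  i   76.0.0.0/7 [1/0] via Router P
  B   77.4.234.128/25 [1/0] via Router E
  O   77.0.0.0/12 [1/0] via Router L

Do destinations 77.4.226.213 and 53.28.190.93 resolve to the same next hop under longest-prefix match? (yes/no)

no

77.4.226.213: longest match 77.4.192.0/18 -> Router F
53.28.190.93: longest match 0.0.0.0/0 -> Router Y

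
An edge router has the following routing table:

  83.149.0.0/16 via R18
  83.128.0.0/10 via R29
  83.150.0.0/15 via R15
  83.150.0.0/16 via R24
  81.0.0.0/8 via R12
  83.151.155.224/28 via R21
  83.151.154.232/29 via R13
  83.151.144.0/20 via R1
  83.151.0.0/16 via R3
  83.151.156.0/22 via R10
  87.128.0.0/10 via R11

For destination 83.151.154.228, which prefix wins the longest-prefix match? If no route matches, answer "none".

Entries matching 83.151.154.228:
  83.128.0.0/10 (83.128.0.0 - 83.191.255.255)
  83.150.0.0/15 (83.150.0.0 - 83.151.255.255)
  83.151.0.0/16 (83.151.0.0 - 83.151.255.255)
  83.151.144.0/20 (83.151.144.0 - 83.151.159.255)
Most specific is 83.151.144.0/20.

83.151.144.0/20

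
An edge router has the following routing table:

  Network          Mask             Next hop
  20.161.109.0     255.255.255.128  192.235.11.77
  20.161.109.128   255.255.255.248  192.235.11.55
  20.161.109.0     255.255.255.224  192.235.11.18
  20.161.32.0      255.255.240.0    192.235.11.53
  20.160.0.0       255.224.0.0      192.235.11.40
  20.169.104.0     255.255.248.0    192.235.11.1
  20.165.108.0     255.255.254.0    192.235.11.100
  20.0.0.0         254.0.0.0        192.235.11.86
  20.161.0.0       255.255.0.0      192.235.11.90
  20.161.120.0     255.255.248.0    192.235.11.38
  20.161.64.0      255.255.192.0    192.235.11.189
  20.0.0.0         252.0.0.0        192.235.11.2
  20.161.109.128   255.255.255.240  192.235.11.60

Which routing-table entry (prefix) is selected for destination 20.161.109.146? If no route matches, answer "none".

20.161.64.0/18

Entries matching 20.161.109.146:
  20.0.0.0/6 (20.0.0.0 - 23.255.255.255)
  20.0.0.0/7 (20.0.0.0 - 21.255.255.255)
  20.160.0.0/11 (20.160.0.0 - 20.191.255.255)
  20.161.0.0/16 (20.161.0.0 - 20.161.255.255)
  20.161.64.0/18 (20.161.64.0 - 20.161.127.255)
Most specific is 20.161.64.0/18.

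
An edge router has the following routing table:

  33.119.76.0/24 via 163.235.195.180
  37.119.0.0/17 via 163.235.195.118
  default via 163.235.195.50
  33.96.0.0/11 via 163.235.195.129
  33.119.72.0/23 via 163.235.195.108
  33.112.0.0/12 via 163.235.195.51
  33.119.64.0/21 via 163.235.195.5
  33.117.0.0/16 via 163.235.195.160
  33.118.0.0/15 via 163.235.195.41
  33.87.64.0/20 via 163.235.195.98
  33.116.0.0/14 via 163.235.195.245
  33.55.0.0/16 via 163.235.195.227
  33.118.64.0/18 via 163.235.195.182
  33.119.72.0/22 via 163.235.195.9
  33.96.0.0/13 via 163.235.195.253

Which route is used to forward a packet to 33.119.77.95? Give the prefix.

Entries matching 33.119.77.95:
  0.0.0.0/0 (default, matches everything)
  33.96.0.0/11 (33.96.0.0 - 33.127.255.255)
  33.112.0.0/12 (33.112.0.0 - 33.127.255.255)
  33.116.0.0/14 (33.116.0.0 - 33.119.255.255)
  33.118.0.0/15 (33.118.0.0 - 33.119.255.255)
Most specific is 33.118.0.0/15.

33.118.0.0/15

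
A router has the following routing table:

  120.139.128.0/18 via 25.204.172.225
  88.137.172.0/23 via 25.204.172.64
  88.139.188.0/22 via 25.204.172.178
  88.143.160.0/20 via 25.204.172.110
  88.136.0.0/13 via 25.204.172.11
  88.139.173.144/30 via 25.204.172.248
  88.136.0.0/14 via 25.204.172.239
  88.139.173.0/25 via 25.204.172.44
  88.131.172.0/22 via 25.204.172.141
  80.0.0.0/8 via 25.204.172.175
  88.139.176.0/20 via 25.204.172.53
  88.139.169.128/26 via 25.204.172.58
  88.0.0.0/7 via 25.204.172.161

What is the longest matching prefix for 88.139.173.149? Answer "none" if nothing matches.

88.136.0.0/14

Entries matching 88.139.173.149:
  88.0.0.0/7 (88.0.0.0 - 89.255.255.255)
  88.136.0.0/13 (88.136.0.0 - 88.143.255.255)
  88.136.0.0/14 (88.136.0.0 - 88.139.255.255)
Most specific is 88.136.0.0/14.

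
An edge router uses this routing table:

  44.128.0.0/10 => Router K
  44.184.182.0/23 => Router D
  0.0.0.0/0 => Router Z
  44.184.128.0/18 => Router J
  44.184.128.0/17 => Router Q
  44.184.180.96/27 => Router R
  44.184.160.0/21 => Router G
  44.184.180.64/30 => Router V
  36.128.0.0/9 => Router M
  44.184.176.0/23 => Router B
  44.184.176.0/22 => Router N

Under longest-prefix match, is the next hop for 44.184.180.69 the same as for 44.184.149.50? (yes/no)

yes

44.184.180.69: longest match 44.184.128.0/18 -> Router J
44.184.149.50: longest match 44.184.128.0/18 -> Router J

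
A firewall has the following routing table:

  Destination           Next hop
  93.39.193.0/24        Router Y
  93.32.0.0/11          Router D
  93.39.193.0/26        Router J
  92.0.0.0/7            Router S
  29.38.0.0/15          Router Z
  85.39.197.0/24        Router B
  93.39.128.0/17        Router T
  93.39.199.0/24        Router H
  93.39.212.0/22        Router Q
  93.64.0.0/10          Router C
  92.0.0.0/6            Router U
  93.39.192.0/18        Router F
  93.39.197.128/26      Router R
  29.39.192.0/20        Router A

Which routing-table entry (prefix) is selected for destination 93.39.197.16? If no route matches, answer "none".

93.39.192.0/18

Entries matching 93.39.197.16:
  92.0.0.0/6 (92.0.0.0 - 95.255.255.255)
  92.0.0.0/7 (92.0.0.0 - 93.255.255.255)
  93.32.0.0/11 (93.32.0.0 - 93.63.255.255)
  93.39.128.0/17 (93.39.128.0 - 93.39.255.255)
  93.39.192.0/18 (93.39.192.0 - 93.39.255.255)
Most specific is 93.39.192.0/18.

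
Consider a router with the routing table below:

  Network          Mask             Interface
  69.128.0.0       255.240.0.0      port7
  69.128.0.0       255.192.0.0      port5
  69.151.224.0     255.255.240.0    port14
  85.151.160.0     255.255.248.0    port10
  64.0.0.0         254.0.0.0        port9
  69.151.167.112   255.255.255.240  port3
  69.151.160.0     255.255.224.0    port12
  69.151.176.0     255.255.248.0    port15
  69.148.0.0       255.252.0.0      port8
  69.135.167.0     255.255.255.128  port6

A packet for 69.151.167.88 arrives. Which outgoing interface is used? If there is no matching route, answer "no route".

port12

Routes whose prefix contains 69.151.167.88:
  69.128.0.0/10 (69.128.0.0 - 69.191.255.255) -> port5
  69.148.0.0/14 (69.148.0.0 - 69.151.255.255) -> port8
  69.151.160.0/19 (69.151.160.0 - 69.151.191.255) -> port12
More-specific entries that do NOT match:
  69.151.167.112/28 (69.151.167.112 - 69.151.167.127) does not contain 69.151.167.88
  69.135.167.0/25 (69.135.167.0 - 69.135.167.127) does not contain 69.151.167.88
  85.151.160.0/21 (85.151.160.0 - 85.151.167.255) does not contain 69.151.167.88
  69.151.176.0/21 (69.151.176.0 - 69.151.183.255) does not contain 69.151.167.88
  69.151.224.0/20 (69.151.224.0 - 69.151.239.255) does not contain 69.151.167.88
Longest matching prefix is /19 -> interface port12.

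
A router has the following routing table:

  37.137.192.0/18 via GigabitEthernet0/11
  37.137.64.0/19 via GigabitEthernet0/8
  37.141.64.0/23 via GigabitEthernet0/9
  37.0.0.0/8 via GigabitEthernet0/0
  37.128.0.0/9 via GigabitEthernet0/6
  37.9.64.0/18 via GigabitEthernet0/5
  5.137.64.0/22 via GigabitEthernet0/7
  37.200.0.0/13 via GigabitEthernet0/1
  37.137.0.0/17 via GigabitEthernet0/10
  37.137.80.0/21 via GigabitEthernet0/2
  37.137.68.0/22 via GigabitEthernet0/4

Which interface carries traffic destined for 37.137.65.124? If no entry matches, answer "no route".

GigabitEthernet0/8

Routes whose prefix contains 37.137.65.124:
  37.0.0.0/8 (37.0.0.0 - 37.255.255.255) -> GigabitEthernet0/0
  37.128.0.0/9 (37.128.0.0 - 37.255.255.255) -> GigabitEthernet0/6
  37.137.0.0/17 (37.137.0.0 - 37.137.127.255) -> GigabitEthernet0/10
  37.137.64.0/19 (37.137.64.0 - 37.137.95.255) -> GigabitEthernet0/8
More-specific entries that do NOT match:
  37.141.64.0/23 (37.141.64.0 - 37.141.65.255) does not contain 37.137.65.124
  5.137.64.0/22 (5.137.64.0 - 5.137.67.255) does not contain 37.137.65.124
  37.137.68.0/22 (37.137.68.0 - 37.137.71.255) does not contain 37.137.65.124
  37.137.80.0/21 (37.137.80.0 - 37.137.87.255) does not contain 37.137.65.124
Longest matching prefix is /19 -> interface GigabitEthernet0/8.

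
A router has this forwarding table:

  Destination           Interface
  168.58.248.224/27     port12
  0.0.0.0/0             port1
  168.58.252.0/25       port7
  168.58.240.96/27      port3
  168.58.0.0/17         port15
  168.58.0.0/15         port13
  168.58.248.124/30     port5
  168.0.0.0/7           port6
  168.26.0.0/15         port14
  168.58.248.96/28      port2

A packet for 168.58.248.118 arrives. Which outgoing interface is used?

port13

Routes whose prefix contains 168.58.248.118:
  0.0.0.0/0 (default, matches everything) -> port1
  168.0.0.0/7 (168.0.0.0 - 169.255.255.255) -> port6
  168.58.0.0/15 (168.58.0.0 - 168.59.255.255) -> port13
More-specific entries that do NOT match:
  168.58.248.124/30 (168.58.248.124 - 168.58.248.127) does not contain 168.58.248.118
  168.58.248.96/28 (168.58.248.96 - 168.58.248.111) does not contain 168.58.248.118
  168.58.248.224/27 (168.58.248.224 - 168.58.248.255) does not contain 168.58.248.118
  168.58.240.96/27 (168.58.240.96 - 168.58.240.127) does not contain 168.58.248.118
  168.58.252.0/25 (168.58.252.0 - 168.58.252.127) does not contain 168.58.248.118
  168.58.0.0/17 (168.58.0.0 - 168.58.127.255) does not contain 168.58.248.118
Longest matching prefix is /15 -> interface port13.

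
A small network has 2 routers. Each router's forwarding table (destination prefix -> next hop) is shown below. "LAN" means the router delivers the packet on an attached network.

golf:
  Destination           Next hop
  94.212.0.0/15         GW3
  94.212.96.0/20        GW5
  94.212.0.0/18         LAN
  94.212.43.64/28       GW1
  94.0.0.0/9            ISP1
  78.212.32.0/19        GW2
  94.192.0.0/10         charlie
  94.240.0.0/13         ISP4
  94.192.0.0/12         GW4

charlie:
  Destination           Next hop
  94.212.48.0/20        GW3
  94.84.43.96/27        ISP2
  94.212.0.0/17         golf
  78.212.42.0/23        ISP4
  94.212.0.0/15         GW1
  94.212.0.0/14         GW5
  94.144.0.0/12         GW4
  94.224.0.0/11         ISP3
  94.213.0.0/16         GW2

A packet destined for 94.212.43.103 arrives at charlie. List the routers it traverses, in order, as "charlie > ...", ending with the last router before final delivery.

charlie > golf

At charlie: longest match for 94.212.43.103 is 94.212.0.0/17 -> golf
At golf: longest match for 94.212.43.103 is 94.212.0.0/18 -> LAN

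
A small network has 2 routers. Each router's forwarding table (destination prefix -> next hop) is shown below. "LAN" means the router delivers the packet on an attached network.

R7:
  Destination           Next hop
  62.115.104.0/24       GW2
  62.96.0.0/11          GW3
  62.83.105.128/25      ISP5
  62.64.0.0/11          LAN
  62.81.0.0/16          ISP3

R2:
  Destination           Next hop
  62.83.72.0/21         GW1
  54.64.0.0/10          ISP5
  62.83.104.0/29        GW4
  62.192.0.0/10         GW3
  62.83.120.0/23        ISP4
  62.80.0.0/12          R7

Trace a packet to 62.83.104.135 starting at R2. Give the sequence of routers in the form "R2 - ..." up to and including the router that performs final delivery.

R2 - R7

At R2: longest match for 62.83.104.135 is 62.80.0.0/12 -> R7
At R7: longest match for 62.83.104.135 is 62.64.0.0/11 -> LAN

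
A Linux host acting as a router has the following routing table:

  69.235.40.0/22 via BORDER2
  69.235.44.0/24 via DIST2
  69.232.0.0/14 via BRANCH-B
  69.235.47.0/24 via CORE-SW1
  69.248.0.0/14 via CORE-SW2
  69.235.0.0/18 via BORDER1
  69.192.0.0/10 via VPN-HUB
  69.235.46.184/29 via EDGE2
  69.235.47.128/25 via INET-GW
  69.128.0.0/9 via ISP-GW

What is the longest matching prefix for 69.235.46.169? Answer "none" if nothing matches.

Entries matching 69.235.46.169:
  69.128.0.0/9 (69.128.0.0 - 69.255.255.255)
  69.192.0.0/10 (69.192.0.0 - 69.255.255.255)
  69.232.0.0/14 (69.232.0.0 - 69.235.255.255)
  69.235.0.0/18 (69.235.0.0 - 69.235.63.255)
Most specific is 69.235.0.0/18.

69.235.0.0/18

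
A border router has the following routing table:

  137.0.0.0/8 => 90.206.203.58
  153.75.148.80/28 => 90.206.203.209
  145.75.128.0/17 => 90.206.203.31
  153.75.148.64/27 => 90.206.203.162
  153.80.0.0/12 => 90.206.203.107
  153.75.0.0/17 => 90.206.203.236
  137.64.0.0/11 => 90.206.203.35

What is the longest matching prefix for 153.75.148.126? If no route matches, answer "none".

153.75.148.126 is outside every listed prefix and there is no default route.

none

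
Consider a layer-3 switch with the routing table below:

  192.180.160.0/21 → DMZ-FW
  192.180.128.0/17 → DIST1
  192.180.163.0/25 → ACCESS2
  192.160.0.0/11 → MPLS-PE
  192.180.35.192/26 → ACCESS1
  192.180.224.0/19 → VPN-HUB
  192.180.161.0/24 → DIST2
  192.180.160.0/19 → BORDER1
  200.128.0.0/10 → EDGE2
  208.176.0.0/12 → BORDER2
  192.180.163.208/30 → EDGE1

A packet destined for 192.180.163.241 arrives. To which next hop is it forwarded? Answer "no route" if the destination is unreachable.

Routes whose prefix contains 192.180.163.241:
  192.160.0.0/11 (192.160.0.0 - 192.191.255.255) -> MPLS-PE
  192.180.128.0/17 (192.180.128.0 - 192.180.255.255) -> DIST1
  192.180.160.0/19 (192.180.160.0 - 192.180.191.255) -> BORDER1
  192.180.160.0/21 (192.180.160.0 - 192.180.167.255) -> DMZ-FW
More-specific entries that do NOT match:
  192.180.163.208/30 (192.180.163.208 - 192.180.163.211) does not contain 192.180.163.241
  192.180.35.192/26 (192.180.35.192 - 192.180.35.255) does not contain 192.180.163.241
  192.180.163.0/25 (192.180.163.0 - 192.180.163.127) does not contain 192.180.163.241
  192.180.161.0/24 (192.180.161.0 - 192.180.161.255) does not contain 192.180.163.241
Longest matching prefix is /21 -> next hop DMZ-FW.

DMZ-FW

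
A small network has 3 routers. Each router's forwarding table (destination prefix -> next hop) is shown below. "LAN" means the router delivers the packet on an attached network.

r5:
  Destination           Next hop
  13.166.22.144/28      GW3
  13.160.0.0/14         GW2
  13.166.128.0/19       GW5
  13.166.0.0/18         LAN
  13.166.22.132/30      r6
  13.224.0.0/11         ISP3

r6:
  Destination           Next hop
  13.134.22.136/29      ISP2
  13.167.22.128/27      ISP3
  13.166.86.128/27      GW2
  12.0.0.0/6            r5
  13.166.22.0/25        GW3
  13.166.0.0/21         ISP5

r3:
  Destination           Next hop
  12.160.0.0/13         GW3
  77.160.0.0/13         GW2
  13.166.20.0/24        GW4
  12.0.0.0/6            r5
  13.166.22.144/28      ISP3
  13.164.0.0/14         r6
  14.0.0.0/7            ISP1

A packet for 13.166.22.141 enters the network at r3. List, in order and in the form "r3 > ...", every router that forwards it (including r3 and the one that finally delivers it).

r3 > r6 > r5

At r3: longest match for 13.166.22.141 is 13.164.0.0/14 -> r6
At r6: longest match for 13.166.22.141 is 12.0.0.0/6 -> r5
At r5: longest match for 13.166.22.141 is 13.166.0.0/18 -> LAN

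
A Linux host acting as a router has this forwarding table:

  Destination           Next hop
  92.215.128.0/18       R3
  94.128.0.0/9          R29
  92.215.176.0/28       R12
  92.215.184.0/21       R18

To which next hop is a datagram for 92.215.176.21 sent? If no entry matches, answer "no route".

Routes whose prefix contains 92.215.176.21:
  92.215.128.0/18 (92.215.128.0 - 92.215.191.255) -> R3
More-specific entries that do NOT match:
  92.215.176.0/28 (92.215.176.0 - 92.215.176.15) does not contain 92.215.176.21
  92.215.184.0/21 (92.215.184.0 - 92.215.191.255) does not contain 92.215.176.21
Longest matching prefix is /18 -> next hop R3.

R3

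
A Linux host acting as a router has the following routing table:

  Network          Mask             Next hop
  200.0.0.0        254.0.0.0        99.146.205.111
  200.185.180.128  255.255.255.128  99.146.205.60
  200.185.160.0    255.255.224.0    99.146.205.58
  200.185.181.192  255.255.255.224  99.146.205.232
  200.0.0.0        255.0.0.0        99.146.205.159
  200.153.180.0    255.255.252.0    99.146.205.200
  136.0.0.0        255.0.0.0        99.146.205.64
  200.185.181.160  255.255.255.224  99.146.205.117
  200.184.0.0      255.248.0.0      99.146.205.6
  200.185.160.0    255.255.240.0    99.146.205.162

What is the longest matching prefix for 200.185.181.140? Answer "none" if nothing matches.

200.185.160.0/19

Entries matching 200.185.181.140:
  200.0.0.0/7 (200.0.0.0 - 201.255.255.255)
  200.0.0.0/8 (200.0.0.0 - 200.255.255.255)
  200.184.0.0/13 (200.184.0.0 - 200.191.255.255)
  200.185.160.0/19 (200.185.160.0 - 200.185.191.255)
Most specific is 200.185.160.0/19.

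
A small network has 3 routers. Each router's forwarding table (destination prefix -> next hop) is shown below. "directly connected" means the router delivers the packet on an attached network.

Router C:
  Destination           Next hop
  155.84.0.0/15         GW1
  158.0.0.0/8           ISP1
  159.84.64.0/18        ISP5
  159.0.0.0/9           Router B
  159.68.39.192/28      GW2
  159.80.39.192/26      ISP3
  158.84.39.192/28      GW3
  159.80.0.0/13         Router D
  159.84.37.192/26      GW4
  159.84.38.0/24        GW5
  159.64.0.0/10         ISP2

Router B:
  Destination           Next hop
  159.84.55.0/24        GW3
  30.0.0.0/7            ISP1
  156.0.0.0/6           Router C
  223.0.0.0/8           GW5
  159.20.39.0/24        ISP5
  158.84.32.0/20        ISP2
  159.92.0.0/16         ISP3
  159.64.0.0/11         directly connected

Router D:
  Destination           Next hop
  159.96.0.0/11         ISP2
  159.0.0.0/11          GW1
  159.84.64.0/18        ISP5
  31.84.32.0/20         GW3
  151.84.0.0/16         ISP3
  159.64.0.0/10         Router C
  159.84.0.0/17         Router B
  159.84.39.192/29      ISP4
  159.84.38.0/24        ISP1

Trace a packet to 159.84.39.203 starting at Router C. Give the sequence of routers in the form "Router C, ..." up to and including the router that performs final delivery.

At Router C: longest match for 159.84.39.203 is 159.80.0.0/13 -> Router D
At Router D: longest match for 159.84.39.203 is 159.84.0.0/17 -> Router B
At Router B: longest match for 159.84.39.203 is 159.64.0.0/11 -> directly connected

Router C, Router D, Router B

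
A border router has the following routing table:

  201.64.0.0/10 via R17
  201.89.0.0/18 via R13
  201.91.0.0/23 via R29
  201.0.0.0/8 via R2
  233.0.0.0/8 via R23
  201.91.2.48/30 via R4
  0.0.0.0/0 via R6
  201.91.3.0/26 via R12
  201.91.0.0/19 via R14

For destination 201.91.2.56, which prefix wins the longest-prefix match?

201.91.0.0/19

Entries matching 201.91.2.56:
  0.0.0.0/0 (default, matches everything)
  201.0.0.0/8 (201.0.0.0 - 201.255.255.255)
  201.64.0.0/10 (201.64.0.0 - 201.127.255.255)
  201.91.0.0/19 (201.91.0.0 - 201.91.31.255)
Most specific is 201.91.0.0/19.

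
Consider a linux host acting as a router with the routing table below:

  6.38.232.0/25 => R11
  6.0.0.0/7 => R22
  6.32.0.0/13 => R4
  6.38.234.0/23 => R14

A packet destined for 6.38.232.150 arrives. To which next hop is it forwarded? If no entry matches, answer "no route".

Routes whose prefix contains 6.38.232.150:
  6.0.0.0/7 (6.0.0.0 - 7.255.255.255) -> R22
  6.32.0.0/13 (6.32.0.0 - 6.39.255.255) -> R4
More-specific entries that do NOT match:
  6.38.232.0/25 (6.38.232.0 - 6.38.232.127) does not contain 6.38.232.150
  6.38.234.0/23 (6.38.234.0 - 6.38.235.255) does not contain 6.38.232.150
Longest matching prefix is /13 -> next hop R4.

R4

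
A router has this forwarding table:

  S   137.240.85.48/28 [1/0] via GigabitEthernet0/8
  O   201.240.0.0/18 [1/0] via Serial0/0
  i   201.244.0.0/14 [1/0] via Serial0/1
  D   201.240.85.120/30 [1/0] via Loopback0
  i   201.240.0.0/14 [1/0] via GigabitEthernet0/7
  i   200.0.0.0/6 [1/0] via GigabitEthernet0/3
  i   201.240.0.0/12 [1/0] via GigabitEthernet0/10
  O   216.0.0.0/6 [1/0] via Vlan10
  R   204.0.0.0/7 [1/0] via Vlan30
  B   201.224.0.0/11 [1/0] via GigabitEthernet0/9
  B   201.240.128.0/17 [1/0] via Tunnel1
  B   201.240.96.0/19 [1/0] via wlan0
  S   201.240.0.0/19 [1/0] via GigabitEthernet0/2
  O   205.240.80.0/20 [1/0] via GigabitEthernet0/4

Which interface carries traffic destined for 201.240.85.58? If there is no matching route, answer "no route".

GigabitEthernet0/7

Routes whose prefix contains 201.240.85.58:
  200.0.0.0/6 (200.0.0.0 - 203.255.255.255) -> GigabitEthernet0/3
  201.224.0.0/11 (201.224.0.0 - 201.255.255.255) -> GigabitEthernet0/9
  201.240.0.0/12 (201.240.0.0 - 201.255.255.255) -> GigabitEthernet0/10
  201.240.0.0/14 (201.240.0.0 - 201.243.255.255) -> GigabitEthernet0/7
More-specific entries that do NOT match:
  201.240.85.120/30 (201.240.85.120 - 201.240.85.123) does not contain 201.240.85.58
  137.240.85.48/28 (137.240.85.48 - 137.240.85.63) does not contain 201.240.85.58
  205.240.80.0/20 (205.240.80.0 - 205.240.95.255) does not contain 201.240.85.58
  201.240.96.0/19 (201.240.96.0 - 201.240.127.255) does not contain 201.240.85.58
  201.240.0.0/19 (201.240.0.0 - 201.240.31.255) does not contain 201.240.85.58
  201.240.0.0/18 (201.240.0.0 - 201.240.63.255) does not contain 201.240.85.58
  201.240.128.0/17 (201.240.128.0 - 201.240.255.255) does not contain 201.240.85.58
Longest matching prefix is /14 -> interface GigabitEthernet0/7.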